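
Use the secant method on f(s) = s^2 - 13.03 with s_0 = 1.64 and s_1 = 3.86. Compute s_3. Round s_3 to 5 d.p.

3.60667

f(s_0) = -10.340400, f(s_1) = 1.869600
s_2 = 3.860000 - (1.869600)·(3.860000 - 1.640000)/(1.869600 - (-10.340400)) = 3.520073; f(s_2) = -0.639088
s_3 = 3.520073 - (-0.639088)·(3.520073 - 3.860000)/(-0.639088 - (1.869600)) = 3.606669; f(s_3) = -0.021938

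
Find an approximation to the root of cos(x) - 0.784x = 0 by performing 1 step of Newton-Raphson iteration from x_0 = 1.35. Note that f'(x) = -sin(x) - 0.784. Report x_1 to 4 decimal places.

0.8730

x_0 = 1.350000: f = -0.839393, f' = -1.759723 → x_1 = 1.350000 - (-0.839393)/(-1.759723) = 0.872997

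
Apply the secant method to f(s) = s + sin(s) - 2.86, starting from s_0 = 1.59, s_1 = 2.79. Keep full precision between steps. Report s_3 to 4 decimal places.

f(s_0) = -0.270184, f(s_1) = 0.274393
s_2 = 2.790000 - (0.274393)·(2.790000 - 1.590000)/(0.274393 - (-0.270184)) = 2.185363; f(s_2) = 0.142386
s_3 = 2.185363 - (0.142386)·(2.185363 - 2.790000)/(0.142386 - (0.274393)) = 1.533186; f(s_3) = -0.327521

1.5332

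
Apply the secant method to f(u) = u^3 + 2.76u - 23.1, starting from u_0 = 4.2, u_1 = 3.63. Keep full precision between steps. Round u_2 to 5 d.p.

Secant update: u_(k+1) = u_k − f(u_k)·(u_k − u_(k-1))/(f(u_k) − f(u_(k-1))).
f(u_0) = 62.580000, f(u_1) = 34.750947
u_2 = 3.630000 - (34.750947)·(3.630000 - 4.200000)/(34.750947 - (62.580000)) = 2.918224; f(u_2) = 9.805998

2.91822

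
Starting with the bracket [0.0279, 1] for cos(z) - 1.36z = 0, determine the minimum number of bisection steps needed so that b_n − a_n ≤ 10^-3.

Initial width b − a = 1 − 0.0279 = 0.972100.
After n steps the width is (b−a)/2^n; need (b−a)/2^n ≤ 10^-3.
So n ≥ log₂(0.972100/10^-3) = log₂(972.1000) ≈ 9.9250.
Hence n = 10.

10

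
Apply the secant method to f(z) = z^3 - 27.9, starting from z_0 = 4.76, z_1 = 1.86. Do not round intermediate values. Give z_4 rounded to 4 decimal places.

2.9675

f(z_0) = 79.950176, f(z_1) = -21.465144
z_2 = 1.860000 - (-21.465144)·(1.860000 - 4.760000)/(-21.465144 - (79.950176)) = 2.473802; f(z_2) = -12.761085
z_3 = 2.473802 - (-12.761085)·(2.473802 - 1.860000)/(-12.761085 - (-21.465144)) = 3.373701; f(z_3) = 10.498999
z_4 = 3.373701 - (10.498999)·(3.373701 - 2.473802)/(10.498999 - (-12.761085)) = 2.967510; f(z_4) = -1.767762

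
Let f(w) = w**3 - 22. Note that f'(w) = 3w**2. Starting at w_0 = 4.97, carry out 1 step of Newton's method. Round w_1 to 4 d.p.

3.6102

w_0 = 4.970000: f = 100.763473, f' = 74.102700 → w_1 = 4.970000 - (100.763473)/(74.102700) = 3.610219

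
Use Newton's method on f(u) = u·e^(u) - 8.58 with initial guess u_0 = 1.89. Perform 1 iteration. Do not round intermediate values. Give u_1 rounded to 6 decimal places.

1.684532

Newton update: u ← u − f(u)/f'(u).
f'(u) = (u + 1)·e^(u)
u_0 = 1.890000: f = 3.930607, f' = 19.129975 → u_1 = 1.890000 - (3.930607)/(19.129975) = 1.684532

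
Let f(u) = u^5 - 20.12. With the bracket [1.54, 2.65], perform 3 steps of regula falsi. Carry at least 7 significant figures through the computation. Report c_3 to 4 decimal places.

1.7563

f(1.540000) = -11.458291, f(2.650000) = 110.566092
step 1: c = 1.644231, f(c) = -8.102505 < 0 → new bracket [1.644231, 2.650000]
step 2: c = 1.712903, f(c) = -5.374345 < 0 → new bracket [1.712903, 2.650000]
step 3: c = 1.756342, f(c) = -3.407360 < 0 → new bracket [1.756342, 2.650000]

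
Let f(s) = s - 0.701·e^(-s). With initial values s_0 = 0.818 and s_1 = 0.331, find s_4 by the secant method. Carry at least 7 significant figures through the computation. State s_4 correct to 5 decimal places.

Secant update: s_(k+1) = s_k − f(s_k)·(s_k − s_(k-1))/(f(s_k) − f(s_(k-1))).
f(s_0) = 0.508639, f(s_1) = -0.172462
s_2 = 0.331000 - (-0.172462)·(0.331000 - 0.818000)/(-0.172462 - (0.508639)) = 0.454313; f(s_2) = 0.009260
s_3 = 0.454313 - (0.009260)·(0.454313 - 0.331000)/(0.009260 - (-0.172462)) = 0.448030; f(s_3) = 0.000171
s_4 = 0.448030 - (0.000171)·(0.448030 - 0.454313)/(0.000171 - (0.009260)) = 0.447912; f(s_4) = -0.000000

0.44791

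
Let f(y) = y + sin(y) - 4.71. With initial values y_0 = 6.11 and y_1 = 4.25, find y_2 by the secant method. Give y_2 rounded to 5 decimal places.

5.22584

f(y_0) = 1.227679, f(y_1) = -1.354989
y_2 = 4.250000 - (-1.354989)·(4.250000 - 6.110000)/(-1.354989 - (1.227679)) = 5.225843; f(y_2) = -0.355209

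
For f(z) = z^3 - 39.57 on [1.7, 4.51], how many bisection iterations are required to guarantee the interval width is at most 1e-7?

Initial width b − a = 4.51 − 1.7 = 2.810000.
After n steps the width is (b−a)/2^n; need (b−a)/2^n ≤ 1e-7.
So n ≥ log₂(2.810000/1e-7) = log₂(28100000.0000) ≈ 24.7441.
Hence n = 25.

25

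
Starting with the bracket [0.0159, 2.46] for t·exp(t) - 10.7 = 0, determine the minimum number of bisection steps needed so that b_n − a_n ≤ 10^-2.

Initial width b − a = 2.46 − 0.0159 = 2.444100.
After n steps the width is (b−a)/2^n; need (b−a)/2^n ≤ 10^-2.
So n ≥ log₂(2.444100/10^-2) = log₂(244.4100) ≈ 7.9332.
Hence n = 8.

8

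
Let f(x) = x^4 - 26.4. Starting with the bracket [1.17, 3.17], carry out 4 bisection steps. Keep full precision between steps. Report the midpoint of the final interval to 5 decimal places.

f(1.170000) = -24.526113, f(3.170000) = 74.580391 (opposite signs)
step 1: m = 2.170000, f(m) = -4.226261 < 0 → root in [2.170000, 3.170000]
step 2: m = 2.670000, f(m) = 24.421215 > 0 → root in [2.170000, 2.670000]
step 3: m = 2.420000, f(m) = 7.897421 > 0 → root in [2.170000, 2.420000]
step 4: m = 2.295000, f(m) = 1.341552 > 0 → root in [2.170000, 2.295000]
Midpoint of [2.170000, 2.295000] = 2.232500

2.23250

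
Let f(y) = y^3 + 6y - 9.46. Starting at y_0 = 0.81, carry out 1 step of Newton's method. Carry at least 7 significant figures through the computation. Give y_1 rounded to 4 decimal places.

1.3206

f'(y) = 3y^2 + 6
y_0 = 0.810000: f = -4.068559, f' = 7.968300 → y_1 = 0.810000 - (-4.068559)/(7.968300) = 1.320593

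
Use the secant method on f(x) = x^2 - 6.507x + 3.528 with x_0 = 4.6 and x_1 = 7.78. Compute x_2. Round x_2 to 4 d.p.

f(x_0) = -5.244200, f(x_1) = 13.431940
x_2 = 7.780000 - (13.431940)·(7.780000 - 4.600000)/(13.431940 - (-5.244200)) = 5.492934; f(x_2) = -2.042199

5.4929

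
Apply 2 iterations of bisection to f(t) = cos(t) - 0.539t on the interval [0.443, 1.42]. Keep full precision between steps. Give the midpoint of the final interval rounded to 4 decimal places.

f(0.443000) = 0.664693, f(1.420000) = -0.615155 (opposite signs)
step 1: m = 0.931500, f(m) = 0.094552 > 0 → root in [0.931500, 1.420000]
step 2: m = 1.175750, f(m) = -0.248878 < 0 → root in [0.931500, 1.175750]
Midpoint of [0.931500, 1.175750] = 1.053625

1.0536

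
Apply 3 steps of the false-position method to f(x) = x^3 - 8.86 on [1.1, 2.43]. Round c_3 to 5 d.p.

f(1.100000) = -7.529000, f(2.430000) = 5.488907
step 1: c = 1.869215, f(c) = -2.329028 < 0 → new bracket [1.869215, 2.430000]
step 2: c = 2.036278, f(c) = -0.416725 < 0 → new bracket [2.036278, 2.430000]
step 3: c = 2.064060, f(c) = -0.066392 < 0 → new bracket [2.064060, 2.430000]

2.06406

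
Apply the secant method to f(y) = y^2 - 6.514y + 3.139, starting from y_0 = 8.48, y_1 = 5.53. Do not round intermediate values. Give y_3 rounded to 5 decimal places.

Secant update: y_(k+1) = y_k − f(y_k)·(y_k − y_(k-1))/(f(y_k) − f(y_(k-1))).
f(y_0) = 19.810680, f(y_1) = -2.302520
y_2 = 5.530000 - (-2.302520)·(5.530000 - 8.480000)/(-2.302520 - (19.810680)) = 5.837166; f(y_2) = -0.811790
y_3 = 5.837166 - (-0.811790)·(5.837166 - 5.530000)/(-0.811790 - (-2.302520)) = 6.004437; f(y_3) = 0.079359

6.00444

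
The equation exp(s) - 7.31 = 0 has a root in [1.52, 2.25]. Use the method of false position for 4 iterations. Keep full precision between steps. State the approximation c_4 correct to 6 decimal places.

f(1.520000) = -2.737775, f(2.250000) = 2.177736
step 1: c = 1.926586, f(c) = -0.443974 < 0 → new bracket [1.926586, 2.250000]
step 2: c = 1.981354, f(c) = -0.057442 < 0 → new bracket [1.981354, 2.250000]
step 3: c = 1.988258, f(c) = -0.007198 < 0 → new bracket [1.988258, 2.250000]
step 4: c = 1.989120, f(c) = -0.000898 < 0 → new bracket [1.989120, 2.250000]

1.989120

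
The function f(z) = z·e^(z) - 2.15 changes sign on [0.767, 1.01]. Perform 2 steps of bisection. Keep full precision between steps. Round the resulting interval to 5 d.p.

f(0.767000) = -0.498421, f(1.010000) = 0.623057 (opposite signs)
step 1: m = 0.888500, f(m) = 0.010370 > 0 → root in [0.767000, 0.888500]
step 2: m = 0.827750, f(m) = -0.255972 < 0 → root in [0.827750, 0.888500]

[0.82775, 0.88850]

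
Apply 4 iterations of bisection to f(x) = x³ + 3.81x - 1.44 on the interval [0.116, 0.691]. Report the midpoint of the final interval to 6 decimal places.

f(0.116000) = -0.996479, f(0.691000) = 1.522649 (opposite signs)
step 1: m = 0.403500, f(m) = 0.163030 > 0 → root in [0.116000, 0.403500]
step 2: m = 0.259750, f(m) = -0.432827 < 0 → root in [0.259750, 0.403500]
step 3: m = 0.331625, f(m) = -0.140038 < 0 → root in [0.331625, 0.403500]
step 4: m = 0.367562, f(m) = 0.010072 > 0 → root in [0.331625, 0.367562]
Midpoint of [0.331625, 0.367562] = 0.349594

0.349594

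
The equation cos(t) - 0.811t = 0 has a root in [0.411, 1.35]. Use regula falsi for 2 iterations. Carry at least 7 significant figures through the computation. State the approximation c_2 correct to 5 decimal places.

f(0.411000) = 0.583401, f(1.350000) = -0.875843
step 1: c = 0.786409, f(c) = 0.068614 > 0 → new bracket [0.786409, 1.350000]
step 2: c = 0.827353, f(c) = 0.005843 > 0 → new bracket [0.827353, 1.350000]

0.82735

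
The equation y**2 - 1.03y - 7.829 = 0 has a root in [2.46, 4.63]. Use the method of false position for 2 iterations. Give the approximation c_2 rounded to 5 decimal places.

3.32466

f(2.460000) = -4.311200, f(4.630000) = 8.839000
step 1: c = 3.171419, f(c) = -1.037662 < 0 → new bracket [3.171419, 4.630000]
step 2: c = 3.324661, f(c) = -0.200032 < 0 → new bracket [3.324661, 4.630000]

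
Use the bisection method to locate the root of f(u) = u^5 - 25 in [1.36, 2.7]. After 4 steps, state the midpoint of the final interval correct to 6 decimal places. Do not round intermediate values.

f(1.360000) = -20.347413, f(2.700000) = 118.489070 (opposite signs)
step 1: m = 2.030000, f(m) = 9.473088 > 0 → root in [1.360000, 2.030000]
step 2: m = 1.695000, f(m) = -11.009008 < 0 → root in [1.695000, 2.030000]
step 3: m = 1.862500, f(m) = -2.587959 < 0 → root in [1.862500, 2.030000]
step 4: m = 1.946250, f(m) = 2.924997 > 0 → root in [1.862500, 1.946250]
Midpoint of [1.862500, 1.946250] = 1.904375

1.904375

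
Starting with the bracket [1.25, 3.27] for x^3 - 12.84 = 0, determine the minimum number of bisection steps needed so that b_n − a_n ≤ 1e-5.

Initial width b − a = 3.27 − 1.25 = 2.020000.
After n steps the width is (b−a)/2^n; need (b−a)/2^n ≤ 1e-5.
So n ≥ log₂(2.020000/1e-5) = log₂(202000.0000) ≈ 17.6240.
Hence n = 18.

18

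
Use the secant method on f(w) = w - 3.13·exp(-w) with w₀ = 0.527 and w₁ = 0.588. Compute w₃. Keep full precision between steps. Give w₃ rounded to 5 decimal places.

f(w_0) = -1.320869, f(w_1) = -1.150518
w_2 = 0.588000 - (-1.150518)·(0.588000 - 0.527000)/(-1.150518 - (-1.320869)) = 0.999983; f(w_2) = -0.151500
w_3 = 0.999983 - (-0.151500)·(0.999983 - 0.588000)/(-0.151500 - (-1.150518)) = 1.062459; f(w_3) = -0.019284

1.06246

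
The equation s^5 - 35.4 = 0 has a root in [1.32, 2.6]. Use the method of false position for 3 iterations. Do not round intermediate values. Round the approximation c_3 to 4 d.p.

f(1.320000) = -31.392536, f(2.600000) = 83.413760
step 1: c = 1.670002, f(c) = -22.410719 < 0 → new bracket [1.670002, 2.600000]
step 2: c = 1.866950, f(c) = -12.718928 < 0 → new bracket [1.866950, 2.600000]
step 3: c = 1.963937, f(c) = -6.182856 < 0 → new bracket [1.963937, 2.600000]

1.9639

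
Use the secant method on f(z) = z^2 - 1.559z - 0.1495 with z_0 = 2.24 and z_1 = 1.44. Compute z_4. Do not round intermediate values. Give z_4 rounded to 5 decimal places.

1.64934

Secant update: z_(k+1) = z_k − f(z_k)·(z_k − z_(k-1))/(f(z_k) − f(z_(k-1))).
f(z_0) = 1.375940, f(z_1) = -0.320860
z_2 = 1.440000 - (-0.320860)·(1.440000 - 2.240000)/(-0.320860 - (1.375940)) = 1.591278; f(z_2) = -0.098137
z_3 = 1.591278 - (-0.098137)·(1.591278 - 1.440000)/(-0.098137 - (-0.320860)) = 1.657934; f(z_3) = 0.014527
z_4 = 1.657934 - (0.014527)·(1.657934 - 1.591278)/(0.014527 - (-0.098137)) = 1.649340; f(z_4) = -0.000499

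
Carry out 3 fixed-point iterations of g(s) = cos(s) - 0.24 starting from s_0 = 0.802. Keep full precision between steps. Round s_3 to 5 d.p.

0.55113

s_1 = g(0.802000) = 0.455271
s_2 = g(0.455271) = 0.658142
s_3 = g(0.658142) = 0.551130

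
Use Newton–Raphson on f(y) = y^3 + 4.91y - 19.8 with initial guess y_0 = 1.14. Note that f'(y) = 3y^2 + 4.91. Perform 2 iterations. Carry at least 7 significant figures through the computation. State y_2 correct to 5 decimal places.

y_0 = 1.140000: f = -12.721056, f' = 8.808800 → y_1 = 1.140000 - (-12.721056)/(8.808800) = 2.584130
y_1 = 2.584130: f = 10.144206, f' = 24.943190 → y_2 = 2.584130 - (10.144206)/(24.943190) = 2.177438

2.17744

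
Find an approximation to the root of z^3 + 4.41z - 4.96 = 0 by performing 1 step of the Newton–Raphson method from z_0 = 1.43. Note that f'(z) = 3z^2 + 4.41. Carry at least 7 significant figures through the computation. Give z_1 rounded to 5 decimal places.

z_0 = 1.430000: f = 4.270507, f' = 10.544700 → z_1 = 1.430000 - (4.270507)/(10.544700) = 1.025009

1.02501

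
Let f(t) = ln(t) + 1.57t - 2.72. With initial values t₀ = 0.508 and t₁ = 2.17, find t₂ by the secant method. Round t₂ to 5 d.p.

1.57187

f(t_0) = -2.599714, f(t_1) = 1.461627
t_2 = 2.170000 - (1.461627)·(2.170000 - 0.508000)/(1.461627 - (-2.599714)) = 1.571866; f(t_2) = 0.200094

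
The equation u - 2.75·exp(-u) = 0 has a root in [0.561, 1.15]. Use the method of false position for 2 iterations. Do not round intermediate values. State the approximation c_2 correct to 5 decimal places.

False-position update: c = (a·f(b) − b·f(a))/(f(b) − f(a)); replace the endpoint whose sign matches f(c).
f(0.561000) = -1.008255, f(1.150000) = 0.279249
step 1: c = 1.022251, f(c) = 0.032844 > 0 → new bracket [0.561000, 1.022251]
step 2: c = 1.007699, f(c) = 0.003790 > 0 → new bracket [0.561000, 1.007699]

1.00770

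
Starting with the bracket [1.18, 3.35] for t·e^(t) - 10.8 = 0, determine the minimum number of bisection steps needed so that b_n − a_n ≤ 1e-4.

Initial width b − a = 3.35 − 1.18 = 2.170000.
After n steps the width is (b−a)/2^n; need (b−a)/2^n ≤ 1e-4.
So n ≥ log₂(2.170000/1e-4) = log₂(21700.0000) ≈ 14.4054.
Hence n = 15.

15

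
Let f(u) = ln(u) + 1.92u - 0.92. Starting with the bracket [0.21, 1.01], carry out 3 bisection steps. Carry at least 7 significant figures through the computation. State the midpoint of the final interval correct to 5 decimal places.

f(0.210000) = -2.077448, f(1.010000) = 1.029150 (opposite signs)
step 1: m = 0.610000, f(m) = -0.243096 < 0 → root in [0.610000, 1.010000]
step 2: m = 0.810000, f(m) = 0.424479 > 0 → root in [0.610000, 0.810000]
step 3: m = 0.710000, f(m) = 0.100710 > 0 → root in [0.610000, 0.710000]
Midpoint of [0.610000, 0.710000] = 0.660000

0.66000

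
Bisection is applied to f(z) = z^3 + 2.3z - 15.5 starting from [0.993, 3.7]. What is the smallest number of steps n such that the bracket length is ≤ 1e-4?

15

Initial width b − a = 3.7 − 0.993 = 2.707000.
After n steps the width is (b−a)/2^n; need (b−a)/2^n ≤ 1e-4.
So n ≥ log₂(2.707000/1e-4) = log₂(27070.0000) ≈ 14.7244.
Hence n = 15.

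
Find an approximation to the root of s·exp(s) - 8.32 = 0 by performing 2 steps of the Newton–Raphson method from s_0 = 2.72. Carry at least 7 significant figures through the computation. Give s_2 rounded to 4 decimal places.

1.7683

f'(s) = (s + 1)·exp(s)
s_0 = 2.720000: f = 32.970477, f' = 56.470799 → s_1 = 2.720000 - (32.970477)/(56.470799) = 2.136150
s_1 = 2.136150: f = 9.766307, f' = 26.553084 → s_2 = 2.136150 - (9.766307)/(26.553084) = 1.768347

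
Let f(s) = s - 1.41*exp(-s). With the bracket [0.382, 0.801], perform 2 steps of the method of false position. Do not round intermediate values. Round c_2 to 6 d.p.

f(0.382000) = -0.580318, f(0.801000) = 0.168079
step 1: c = 0.706899, f(c) = 0.011527 > 0 → new bracket [0.382000, 0.706899]
step 2: c = 0.700571, f(c) = 0.000785 > 0 → new bracket [0.382000, 0.700571]

0.700571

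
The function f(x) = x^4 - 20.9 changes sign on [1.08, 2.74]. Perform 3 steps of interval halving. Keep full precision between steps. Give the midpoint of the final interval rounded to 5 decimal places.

f(1.080000) = -19.539511, f(2.740000) = 35.464058 (opposite signs)
step 1: m = 1.910000, f(m) = -7.591366 < 0 → root in [1.910000, 2.740000]
step 2: m = 2.325000, f(m) = 8.320782 > 0 → root in [1.910000, 2.325000]
step 3: m = 2.117500, f(m) = -0.795482 < 0 → root in [2.117500, 2.325000]
Midpoint of [2.117500, 2.325000] = 2.221250

2.22125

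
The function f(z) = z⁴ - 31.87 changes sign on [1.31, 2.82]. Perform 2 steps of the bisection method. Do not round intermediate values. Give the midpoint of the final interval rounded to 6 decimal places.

f(1.310000) = -28.925001, f(2.820000) = 31.370666 (opposite signs)
step 1: m = 2.065000, f(m) = -13.686385 < 0 → root in [2.065000, 2.820000]
step 2: m = 2.442500, f(m) = 3.720844 > 0 → root in [2.065000, 2.442500]
Midpoint of [2.065000, 2.442500] = 2.253750

2.253750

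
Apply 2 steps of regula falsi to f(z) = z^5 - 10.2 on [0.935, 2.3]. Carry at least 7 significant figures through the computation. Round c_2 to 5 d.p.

1.29257

f(0.935000) = -9.485408, f(2.300000) = 54.163430
step 1: c = 1.138422, f(c) = -8.287873 < 0 → new bracket [1.138422, 2.300000]
step 2: c = 1.292574, f(c) = -6.591907 < 0 → new bracket [1.292574, 2.300000]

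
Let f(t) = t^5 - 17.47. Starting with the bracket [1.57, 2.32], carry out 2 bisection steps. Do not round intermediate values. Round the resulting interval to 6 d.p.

f(1.570000) = -7.931101, f(2.320000) = 49.740933 (opposite signs)
step 1: m = 1.945000, f(m) = 10.365436 > 0 → root in [1.570000, 1.945000]
step 2: m = 1.757500, f(m) = -0.702177 < 0 → root in [1.757500, 1.945000]

[1.757500, 1.945000]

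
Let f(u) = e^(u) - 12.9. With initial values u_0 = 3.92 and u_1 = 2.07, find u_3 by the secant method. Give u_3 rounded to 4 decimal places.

Secant update: u_(k+1) = u_k − f(u_k)·(u_k − u_(k-1))/(f(u_k) − f(u_(k-1))).
f(u_0) = 37.500445, f(u_1) = -4.975177
u_2 = 2.070000 - (-4.975177)·(2.070000 - 3.920000)/(-4.975177 - (37.500445)) = 2.286691; f(u_2) = -3.057686
u_3 = 2.286691 - (-3.057686)·(2.286691 - 2.070000)/(-3.057686 - (-4.975177)) = 2.632232; f(u_3) = 1.004775

2.6322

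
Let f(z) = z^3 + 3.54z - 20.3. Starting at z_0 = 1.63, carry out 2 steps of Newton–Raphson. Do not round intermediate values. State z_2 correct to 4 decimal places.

f'(z) = 3z^2 + 3.54
z_0 = 1.630000: f = -10.199053, f' = 11.510700 → z_1 = 1.630000 - (-10.199053)/(11.510700) = 2.516050
z_1 = 2.516050: f = 4.534685, f' = 22.531519 → z_2 = 2.516050 - (4.534685)/(22.531519) = 2.314790

2.3148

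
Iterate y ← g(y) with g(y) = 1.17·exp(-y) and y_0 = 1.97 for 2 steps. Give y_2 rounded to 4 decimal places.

0.9939

y_1 = g(1.970000) = 0.163165
y_2 = g(0.163165) = 0.993858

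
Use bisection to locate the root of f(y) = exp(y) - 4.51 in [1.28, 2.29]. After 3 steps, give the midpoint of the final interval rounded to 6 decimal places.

f(1.280000) = -0.913360, f(2.290000) = 5.364938 (opposite signs)
step 1: m = 1.785000, f(m) = 1.449580 > 0 → root in [1.280000, 1.785000]
step 2: m = 1.532500, f(m) = 0.119737 > 0 → root in [1.280000, 1.532500]
step 3: m = 1.406250, f(m) = -0.429376 < 0 → root in [1.406250, 1.532500]
Midpoint of [1.406250, 1.532500] = 1.469375

1.469375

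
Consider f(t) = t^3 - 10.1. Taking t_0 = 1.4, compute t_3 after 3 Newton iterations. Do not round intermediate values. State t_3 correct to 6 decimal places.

2.164753

Newton update: t ← t − f(t)/f'(t).
f'(t) = 3t^2
t_0 = 1.400000: f = -7.356000, f' = 5.880000 → t_1 = 1.400000 - (-7.356000)/(5.880000) = 2.651020
t_1 = 2.651020: f = 8.531131, f' = 21.083728 → t_2 = 2.651020 - (8.531131)/(21.083728) = 2.246389
t_2 = 2.246389: f = 1.235876, f' = 15.138796 → t_3 = 2.246389 - (1.235876)/(15.138796) = 2.164753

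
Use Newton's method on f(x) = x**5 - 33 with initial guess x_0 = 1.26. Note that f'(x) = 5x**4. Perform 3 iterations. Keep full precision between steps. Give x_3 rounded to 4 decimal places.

2.4399

x_0 = 1.260000: f = -29.824203, f' = 12.602369 → x_1 = 1.260000 - (-29.824203)/(12.602369) = 3.626555
x_1 = 3.626555: f = 594.294586, f' = 864.862837 → x_2 = 3.626555 - (594.294586)/(864.862837) = 2.939401
x_2 = 2.939401: f = 186.428935, f' = 373.254559 → x_3 = 2.939401 - (186.428935)/(373.254559) = 2.439932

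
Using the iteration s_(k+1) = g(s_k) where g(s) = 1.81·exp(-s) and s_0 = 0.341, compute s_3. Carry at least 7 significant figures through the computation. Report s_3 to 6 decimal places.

1.098118

s_1 = g(0.341000) = 1.287017
s_2 = g(1.287017) = 0.499729
s_3 = g(0.499729) = 1.098118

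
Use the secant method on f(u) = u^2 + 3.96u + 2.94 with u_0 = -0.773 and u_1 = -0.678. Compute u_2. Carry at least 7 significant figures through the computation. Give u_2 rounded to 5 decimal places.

f(u_0) = 0.476449, f(u_1) = 0.714804
u_2 = -0.678000 - (0.714804)·(-0.678000 - -0.773000)/(0.714804 - (0.476449)) = -0.962896; f(u_2) = 0.054101

-0.96290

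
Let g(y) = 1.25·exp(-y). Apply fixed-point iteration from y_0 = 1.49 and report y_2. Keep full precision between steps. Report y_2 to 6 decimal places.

0.943110

y_1 = g(1.490000) = 0.281716
y_2 = g(0.281716) = 0.943110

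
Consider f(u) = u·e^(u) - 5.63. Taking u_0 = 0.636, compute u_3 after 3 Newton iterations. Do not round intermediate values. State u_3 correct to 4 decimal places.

1.4287

f'(u) = (u + 1)·e^(u)
u_0 = 0.636000: f = -4.428653, f' = 3.090257 → u_1 = 0.636000 - (-4.428653)/(3.090257) = 2.069102
u_1 = 2.069102: f = 10.752547, f' = 24.300257 → u_2 = 2.069102 - (10.752547)/(24.300257) = 1.626615
u_2 = 1.626615: f = 2.643983, f' = 13.360610 → u_3 = 1.626615 - (2.643983)/(13.360610) = 1.428721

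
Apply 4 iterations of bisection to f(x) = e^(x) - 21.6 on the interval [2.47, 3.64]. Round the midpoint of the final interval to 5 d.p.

3.09156

f(2.470000) = -9.777553, f(3.640000) = 16.491837 (opposite signs)
step 1: m = 3.055000, f(m) = -0.378814 < 0 → root in [3.055000, 3.640000]
step 2: m = 3.347500, f(m) = 6.831566 > 0 → root in [3.055000, 3.347500]
step 3: m = 3.201250, f(m) = 2.963215 > 0 → root in [3.055000, 3.201250]
step 4: m = 3.128125, f(m) = 1.231131 > 0 → root in [3.055000, 3.128125]
Midpoint of [3.055000, 3.128125] = 3.091563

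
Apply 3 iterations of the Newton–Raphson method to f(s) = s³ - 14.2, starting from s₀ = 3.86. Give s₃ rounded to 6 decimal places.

f'(s) = 3s²
s_0 = 3.860000: f = 43.312456, f' = 44.698800 → s_1 = 3.860000 - (43.312456)/(44.698800) = 2.891015
s_1 = 2.891015: f = 9.963016, f' = 25.073907 → s_2 = 2.891015 - (9.963016)/(25.073907) = 2.493669
s_2 = 2.493669: f = 1.306599, f' = 18.655159 → s_3 = 2.493669 - (1.306599)/(18.655159) = 2.423630

2.423630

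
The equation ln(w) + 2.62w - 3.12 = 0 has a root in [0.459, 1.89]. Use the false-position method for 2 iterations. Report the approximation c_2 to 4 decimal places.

1.1480

f(0.459000) = -2.696125, f(1.890000) = 2.468377
step 1: c = 1.206053, f(c) = 0.227211 > 0 → new bracket [0.459000, 1.206053]
step 2: c = 1.147989, f(c) = 0.025744 > 0 → new bracket [0.459000, 1.147989]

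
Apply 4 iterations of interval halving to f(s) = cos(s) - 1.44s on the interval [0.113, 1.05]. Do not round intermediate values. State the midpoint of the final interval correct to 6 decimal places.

0.552219

f(0.113000) = 0.830902, f(1.050000) = -1.014429 (opposite signs)
step 1: m = 0.581500, f(m) = -0.001720 < 0 → root in [0.113000, 0.581500]
step 2: m = 0.347250, f(m) = 0.440272 > 0 → root in [0.347250, 0.581500]
step 3: m = 0.464375, f(m) = 0.225402 > 0 → root in [0.464375, 0.581500]
step 4: m = 0.522938, f(m) = 0.113326 > 0 → root in [0.522938, 0.581500]
Midpoint of [0.522938, 0.581500] = 0.552219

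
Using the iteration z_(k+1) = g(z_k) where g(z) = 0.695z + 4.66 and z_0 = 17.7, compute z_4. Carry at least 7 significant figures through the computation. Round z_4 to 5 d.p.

15.84361

z_1 = g(17.700000) = 16.961500
z_2 = g(16.961500) = 16.448242
z_3 = g(16.448242) = 16.091529
z_4 = g(16.091529) = 15.843612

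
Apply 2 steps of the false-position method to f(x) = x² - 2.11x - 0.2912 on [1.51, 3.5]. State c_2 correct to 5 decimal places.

2.11937

f(1.510000) = -1.197200, f(3.500000) = 4.573800
step 1: c = 1.922828, f(c) = -0.651100 < 0 → new bracket [1.922828, 3.500000]
step 2: c = 2.119367, f(c) = -0.271348 < 0 → new bracket [2.119367, 3.500000]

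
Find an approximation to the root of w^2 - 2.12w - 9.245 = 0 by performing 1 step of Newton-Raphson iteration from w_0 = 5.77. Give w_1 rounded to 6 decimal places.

f'(w) = 2w - 2.12
w_0 = 5.770000: f = 11.815500, f' = 9.420000 → w_1 = 5.770000 - (11.815500)/(9.420000) = 4.515701

4.515701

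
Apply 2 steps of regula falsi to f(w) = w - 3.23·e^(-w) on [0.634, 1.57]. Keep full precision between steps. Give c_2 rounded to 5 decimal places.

f(0.634000) = -1.079404, f(1.570000) = 0.898014
step 1: c = 1.144930, f(c) = 0.116995 > 0 → new bracket [0.634000, 1.144930]
step 2: c = 1.094967, f(c) = 0.014368 > 0 → new bracket [0.634000, 1.094967]

1.09497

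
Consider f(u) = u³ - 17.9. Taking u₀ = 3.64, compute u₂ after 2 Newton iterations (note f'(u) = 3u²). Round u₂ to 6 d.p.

u_0 = 3.640000: f = 30.328544, f' = 39.748800 → u_1 = 3.640000 - (30.328544)/(39.748800) = 2.876995
u_1 = 2.876995: f = 5.913169, f' = 24.831296 → u_2 = 2.876995 - (5.913169)/(24.831296) = 2.638861

2.638861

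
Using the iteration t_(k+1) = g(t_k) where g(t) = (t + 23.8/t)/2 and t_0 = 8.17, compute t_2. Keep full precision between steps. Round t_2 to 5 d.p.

4.91819

t_1 = g(8.170000) = 5.541548
t_2 = g(5.541548) = 4.918188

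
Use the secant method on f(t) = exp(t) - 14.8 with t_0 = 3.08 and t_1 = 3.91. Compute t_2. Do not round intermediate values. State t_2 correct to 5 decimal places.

2.87476

f(t_0) = 6.958402, f(t_1) = 35.098952
t_2 = 3.910000 - (35.098952)·(3.910000 - 3.080000)/(35.098952 - (6.958402)) = 2.874763; f(t_2) = 2.921229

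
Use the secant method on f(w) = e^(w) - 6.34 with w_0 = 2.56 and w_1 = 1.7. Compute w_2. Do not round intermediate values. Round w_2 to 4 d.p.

1.7998

f(w_0) = 6.595817, f(w_1) = -0.866053
w_2 = 1.700000 - (-0.866053)·(1.700000 - 2.560000)/(-0.866053 - (6.595817)) = 1.799815; f(w_2) = -0.291473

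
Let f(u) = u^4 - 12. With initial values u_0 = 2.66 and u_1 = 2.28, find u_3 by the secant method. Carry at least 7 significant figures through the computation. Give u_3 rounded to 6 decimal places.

1.906526

Secant update: u_(k+1) = u_k − f(u_k)·(u_k − u_(k-1))/(f(u_k) − f(u_(k-1))).
f(u_0) = 38.064115, f(u_1) = 15.023363
u_2 = 2.280000 - (15.023363)·(2.280000 - 2.660000)/(15.023363 - (38.064115)) = 2.032227; f(u_2) = 5.056457
u_3 = 2.032227 - (5.056457)·(2.032227 - 2.280000)/(5.056457 - (15.023363)) = 1.906526; f(u_3) = 1.212060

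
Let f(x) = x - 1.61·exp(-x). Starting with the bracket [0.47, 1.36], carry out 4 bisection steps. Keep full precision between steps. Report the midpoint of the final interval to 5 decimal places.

0.77594

f(0.470000) = -0.536254, f(1.360000) = 0.946776 (opposite signs)
step 1: m = 0.915000, f(m) = 0.270168 > 0 → root in [0.470000, 0.915000]
step 2: m = 0.692500, f(m) = -0.113021 < 0 → root in [0.692500, 0.915000]
step 3: m = 0.803750, f(m) = 0.083038 > 0 → root in [0.692500, 0.803750]
step 4: m = 0.748125, f(m) = -0.013812 < 0 → root in [0.748125, 0.803750]
Midpoint of [0.748125, 0.803750] = 0.775937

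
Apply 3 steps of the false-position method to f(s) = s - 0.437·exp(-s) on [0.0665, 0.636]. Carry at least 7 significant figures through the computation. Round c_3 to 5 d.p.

f(0.066500) = -0.342385, f(0.636000) = 0.404650
step 1: c = 0.327516, f(c) = 0.012565 > 0 → new bracket [0.066500, 0.327516]
step 2: c = 0.318276, f(c) = 0.000402 > 0 → new bracket [0.066500, 0.318276]
step 3: c = 0.317981, f(c) = 0.000013 > 0 → new bracket [0.066500, 0.317981]

0.31798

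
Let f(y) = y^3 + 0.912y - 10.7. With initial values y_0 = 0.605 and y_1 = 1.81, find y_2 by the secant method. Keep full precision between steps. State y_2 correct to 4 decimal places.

2.3622

Secant update: y_(k+1) = y_k − f(y_k)·(y_k − y_(k-1))/(f(y_k) − f(y_(k-1))).
f(y_0) = -9.926795, f(y_1) = -3.119539
y_2 = 1.810000 - (-3.119539)·(1.810000 - 0.605000)/(-3.119539 - (-9.926795)) = 2.362211; f(y_2) = 4.635578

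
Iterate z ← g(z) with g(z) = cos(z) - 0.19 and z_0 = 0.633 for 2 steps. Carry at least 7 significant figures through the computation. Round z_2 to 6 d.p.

z_1 = g(0.633000) = 0.616256
z_2 = g(0.616256) = 0.626048

0.626048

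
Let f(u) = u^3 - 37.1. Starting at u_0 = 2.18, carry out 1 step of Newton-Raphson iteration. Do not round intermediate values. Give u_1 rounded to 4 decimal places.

4.0555

Newton update: u ← u − f(u)/f'(u).
f'(u) = 3u^2
u_0 = 2.180000: f = -26.739768, f' = 14.257200 → u_1 = 2.180000 - (-26.739768)/(14.257200) = 4.055527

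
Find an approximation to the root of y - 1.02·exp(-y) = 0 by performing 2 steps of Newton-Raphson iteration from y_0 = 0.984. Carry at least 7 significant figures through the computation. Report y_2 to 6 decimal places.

f'(y) = 1 + 1.02·exp(-y)
y_0 = 0.984000: f = 0.602711, f' = 1.381289 → y_1 = 0.984000 - (0.602711)/(1.381289) = 0.547661
y_1 = 0.547661: f = -0.042207, f' = 1.589867 → y_2 = 0.547661 - (-0.042207)/(1.589867) = 0.574208

0.574208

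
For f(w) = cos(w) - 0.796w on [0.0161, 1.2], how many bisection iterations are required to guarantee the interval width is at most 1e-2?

Initial width b − a = 1.2 − 0.0161 = 1.183900.
After n steps the width is (b−a)/2^n; need (b−a)/2^n ≤ 1e-2.
So n ≥ log₂(1.183900/1e-2) = log₂(118.3900) ≈ 6.8874.
Hence n = 7.

7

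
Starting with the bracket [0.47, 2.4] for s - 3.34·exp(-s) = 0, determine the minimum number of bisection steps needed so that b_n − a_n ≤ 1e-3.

11

Initial width b − a = 2.4 − 0.47 = 1.930000.
After n steps the width is (b−a)/2^n; need (b−a)/2^n ≤ 1e-3.
So n ≥ log₂(1.930000/1e-3) = log₂(1930.0000) ≈ 10.9144.
Hence n = 11.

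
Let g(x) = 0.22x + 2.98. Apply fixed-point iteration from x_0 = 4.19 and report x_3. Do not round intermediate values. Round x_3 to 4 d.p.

x_1 = g(4.190000) = 3.901800
x_2 = g(3.901800) = 3.838396
x_3 = g(3.838396) = 3.824447

3.8244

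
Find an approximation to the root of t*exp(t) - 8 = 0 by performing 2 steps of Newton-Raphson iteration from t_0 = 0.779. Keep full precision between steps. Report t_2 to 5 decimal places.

f'(t) = (t+1)*exp(t)
t_0 = 0.779000: f = -6.302332, f' = 3.876960 → t_1 = 0.779000 - (-6.302332)/(3.876960) = 2.404586
t_1 = 2.404586: f = 18.628005, f' = 37.701848 → t_2 = 2.404586 - (18.628005)/(37.701848) = 1.910498

1.91050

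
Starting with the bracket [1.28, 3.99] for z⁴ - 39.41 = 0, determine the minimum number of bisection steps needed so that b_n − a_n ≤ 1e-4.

15

Initial width b − a = 3.99 − 1.28 = 2.710000.
After n steps the width is (b−a)/2^n; need (b−a)/2^n ≤ 1e-4.
So n ≥ log₂(2.710000/1e-4) = log₂(27100.0000) ≈ 14.7260.
Hence n = 15.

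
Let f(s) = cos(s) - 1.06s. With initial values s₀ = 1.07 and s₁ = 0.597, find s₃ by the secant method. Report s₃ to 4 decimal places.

Secant update: s_(k+1) = s_k − f(s_k)·(s_k − s_(k-1))/(f(s_k) − f(s_(k-1))).
f(s_0) = -0.654076, f(s_1) = 0.194206
s_2 = 0.597000 - (0.194206)·(0.597000 - 1.070000)/(0.194206 - (-0.654076)) = 0.705289; f(s_2) = 0.013818
s_3 = 0.705289 - (0.013818)·(0.705289 - 0.597000)/(0.013818 - (0.194206)) = 0.713584; f(s_3) = -0.000378

0.7136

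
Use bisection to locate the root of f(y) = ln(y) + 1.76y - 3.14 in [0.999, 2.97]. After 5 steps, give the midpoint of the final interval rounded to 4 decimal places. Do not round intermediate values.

f(0.999000) = -1.382761, f(2.970000) = 3.175762 (opposite signs)
step 1: m = 1.984500, f(m) = 1.038087 > 0 → root in [0.999000, 1.984500]
step 2: m = 1.491750, f(m) = -0.114570 < 0 → root in [1.491750, 1.984500]
step 3: m = 1.738125, f(m) = 0.471907 > 0 → root in [1.491750, 1.738125]
step 4: m = 1.614938, f(m) = 0.181586 > 0 → root in [1.491750, 1.614938]
step 5: m = 1.553344, f(m) = 0.034295 > 0 → root in [1.491750, 1.553344]
Midpoint of [1.491750, 1.553344] = 1.522547

1.5225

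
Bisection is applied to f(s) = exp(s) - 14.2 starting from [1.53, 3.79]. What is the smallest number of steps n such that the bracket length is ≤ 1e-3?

12

Initial width b − a = 3.79 − 1.53 = 2.260000.
After n steps the width is (b−a)/2^n; need (b−a)/2^n ≤ 1e-3.
So n ≥ log₂(2.260000/1e-3) = log₂(2260.0000) ≈ 11.1421.
Hence n = 12.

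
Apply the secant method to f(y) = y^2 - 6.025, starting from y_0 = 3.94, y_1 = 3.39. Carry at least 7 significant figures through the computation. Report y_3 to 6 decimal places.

2.483973

f(y_0) = 9.498600, f(y_1) = 5.467100
y_2 = 3.390000 - (5.467100)·(3.390000 - 3.940000)/(5.467100 - (9.498600)) = 2.644147; f(y_2) = 0.966515
y_3 = 2.644147 - (0.966515)·(2.644147 - 3.390000)/(0.966515 - (5.467100)) = 2.483973; f(y_3) = 0.145122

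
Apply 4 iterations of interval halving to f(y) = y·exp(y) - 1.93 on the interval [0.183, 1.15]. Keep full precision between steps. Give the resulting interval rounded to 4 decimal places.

f(0.183000) = -1.710251, f(1.150000) = 1.701922 (opposite signs)
step 1: m = 0.666500, f(m) = -0.632052 < 0 → root in [0.666500, 1.150000]
step 2: m = 0.908250, f(m) = 0.322441 > 0 → root in [0.666500, 0.908250]
step 3: m = 0.787375, f(m) = -0.199649 < 0 → root in [0.787375, 0.908250]
step 4: m = 0.847812, f(m) = 0.049248 > 0 → root in [0.787375, 0.847812]

[0.7874, 0.8478]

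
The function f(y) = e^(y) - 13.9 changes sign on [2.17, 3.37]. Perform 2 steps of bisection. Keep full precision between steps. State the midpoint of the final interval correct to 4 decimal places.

f(2.170000) = -5.141716, f(3.370000) = 15.178527 (opposite signs)
step 1: m = 2.770000, f(m) = 2.058634 > 0 → root in [2.170000, 2.770000]
step 2: m = 2.470000, f(m) = -2.077553 < 0 → root in [2.470000, 2.770000]
Midpoint of [2.470000, 2.770000] = 2.620000

2.6200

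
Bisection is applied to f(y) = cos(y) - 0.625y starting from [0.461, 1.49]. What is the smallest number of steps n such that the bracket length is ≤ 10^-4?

14

Initial width b − a = 1.49 − 0.461 = 1.029000.
After n steps the width is (b−a)/2^n; need (b−a)/2^n ≤ 10^-4.
So n ≥ log₂(1.029000/10^-4) = log₂(10290.0000) ≈ 13.3290.
Hence n = 14.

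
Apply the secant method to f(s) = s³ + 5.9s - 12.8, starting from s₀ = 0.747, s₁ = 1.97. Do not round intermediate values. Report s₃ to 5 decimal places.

1.52714

Secant update: s_(k+1) = s_k − f(s_k)·(s_k − s_(k-1))/(f(s_k) − f(s_(k-1))).
f(s_0) = -7.975867, f(s_1) = 6.468373
s_2 = 1.970000 - (6.468373)·(1.970000 - 0.747000)/(6.468373 - (-7.975867)) = 1.422320; f(s_2) = -1.530966
s_3 = 1.422320 - (-1.530966)·(1.422320 - 1.970000)/(-1.530966 - (6.468373)) = 1.527139; f(s_3) = -0.228362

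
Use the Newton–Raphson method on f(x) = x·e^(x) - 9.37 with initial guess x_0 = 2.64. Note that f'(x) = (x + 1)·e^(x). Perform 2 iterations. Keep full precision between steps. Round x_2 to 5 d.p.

Newton update: x ← x − f(x)/f'(x).
x_0 = 2.640000: f = 27.624858, f' = 51.008061 → x_1 = 2.640000 - (27.624858)/(51.008061) = 2.098422
x_1 = 2.098422: f = 7.739044, f' = 25.262336 → x_2 = 2.098422 - (7.739044)/(25.262336) = 1.792075

1.79207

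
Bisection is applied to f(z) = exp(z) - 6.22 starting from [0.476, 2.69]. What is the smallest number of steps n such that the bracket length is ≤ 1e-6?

22

Initial width b − a = 2.69 − 0.476 = 2.214000.
After n steps the width is (b−a)/2^n; need (b−a)/2^n ≤ 1e-6.
So n ≥ log₂(2.214000/1e-6) = log₂(2214000.0000) ≈ 21.0782.
Hence n = 22.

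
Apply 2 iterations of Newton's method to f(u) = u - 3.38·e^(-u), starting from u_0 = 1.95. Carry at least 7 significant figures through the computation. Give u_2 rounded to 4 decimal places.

f'(u) = 1 + 3.38·e^(-u)
u_0 = 1.950000: f = 1.469114, f' = 1.480886 → u_1 = 1.950000 - (1.469114)/(1.480886) = 0.957950
u_1 = 0.957950: f = -0.338884, f' = 2.296834 → u_2 = 0.957950 - (-0.338884)/(2.296834) = 1.105494

1.1055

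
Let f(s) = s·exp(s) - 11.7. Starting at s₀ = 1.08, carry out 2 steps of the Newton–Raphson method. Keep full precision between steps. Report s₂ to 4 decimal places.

f'(s) = (s + 1)·exp(s)
s_0 = 1.080000: f = -8.519746, f' = 6.124933 → s_1 = 1.080000 - (-8.519746)/(6.124933) = 2.470994
s_1 = 2.470994: f = 17.542250, f' = 41.076455 → s_2 = 2.470994 - (17.542250)/(41.076455) = 2.043931

2.0439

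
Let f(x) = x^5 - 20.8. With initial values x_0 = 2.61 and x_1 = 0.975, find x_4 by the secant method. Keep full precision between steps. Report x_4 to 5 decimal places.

Secant update: x_(k+1) = x_k − f(x_k)·(x_k − x_(k-1))/(f(x_k) − f(x_(k-1))).
f(x_0) = 100.316284, f(x_1) = -19.918904
x_2 = 0.975000 - (-19.918904)·(0.975000 - 2.610000)/(-19.918904 - (100.316284)) = 1.245864; f(x_2) = -17.798395
x_3 = 1.245864 - (-17.798395)·(1.245864 - 0.975000)/(-17.798395 - (-19.918904)) = 3.519350; f(x_3) = 519.098833
x_4 = 3.519350 - (519.098833)·(3.519350 - 1.245864)/(519.098833 - (-17.798395)) = 1.321231; f(x_4) = -16.773810

1.32123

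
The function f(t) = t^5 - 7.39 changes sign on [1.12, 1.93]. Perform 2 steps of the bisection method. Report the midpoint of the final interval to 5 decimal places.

1.42375

f(1.120000) = -5.627658, f(1.930000) = 19.388518 (opposite signs)
step 1: m = 1.525000, f(m) = 0.858011 > 0 → root in [1.120000, 1.525000]
step 2: m = 1.322500, f(m) = -3.344442 < 0 → root in [1.322500, 1.525000]
Midpoint of [1.322500, 1.525000] = 1.423750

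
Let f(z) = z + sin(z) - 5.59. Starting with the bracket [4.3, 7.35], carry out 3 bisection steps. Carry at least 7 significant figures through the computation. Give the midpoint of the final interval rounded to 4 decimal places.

f(4.300000) = -2.206166, f(7.350000) = 2.635667 (opposite signs)
step 1: m = 5.825000, f(m) = -0.207321 < 0 → root in [5.825000, 7.350000]
step 2: m = 6.587500, f(m) = 1.297139 > 0 → root in [5.825000, 6.587500]
step 3: m = 6.206250, f(m) = 0.539391 > 0 → root in [5.825000, 6.206250]
Midpoint of [5.825000, 6.206250] = 6.015625

6.0156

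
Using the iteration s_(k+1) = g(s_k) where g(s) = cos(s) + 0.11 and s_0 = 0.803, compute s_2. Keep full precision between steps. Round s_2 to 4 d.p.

s_1 = g(0.803000) = 0.804552
s_2 = g(0.804552) = 0.803434

0.8034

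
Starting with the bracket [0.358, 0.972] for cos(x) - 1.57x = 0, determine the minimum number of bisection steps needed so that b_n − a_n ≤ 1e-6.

Initial width b − a = 0.972 − 0.358 = 0.614000.
After n steps the width is (b−a)/2^n; need (b−a)/2^n ≤ 1e-6.
So n ≥ log₂(0.614000/1e-6) = log₂(614000.0000) ≈ 19.2279.
Hence n = 20.

20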